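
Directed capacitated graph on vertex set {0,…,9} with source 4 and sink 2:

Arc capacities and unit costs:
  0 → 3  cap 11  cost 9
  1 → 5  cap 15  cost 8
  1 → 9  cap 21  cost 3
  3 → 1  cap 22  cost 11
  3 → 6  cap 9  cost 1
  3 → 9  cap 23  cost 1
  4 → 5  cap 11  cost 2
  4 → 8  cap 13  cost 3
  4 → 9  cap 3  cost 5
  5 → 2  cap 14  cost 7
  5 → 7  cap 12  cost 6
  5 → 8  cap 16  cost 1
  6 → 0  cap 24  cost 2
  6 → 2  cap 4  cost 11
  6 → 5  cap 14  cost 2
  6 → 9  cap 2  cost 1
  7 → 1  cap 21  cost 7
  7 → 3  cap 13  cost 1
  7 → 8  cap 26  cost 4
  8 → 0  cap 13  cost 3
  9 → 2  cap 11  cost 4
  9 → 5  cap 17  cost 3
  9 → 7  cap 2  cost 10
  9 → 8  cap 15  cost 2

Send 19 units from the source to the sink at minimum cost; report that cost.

shortest-cost path #1: 4→5→2 push 11 @ unit cost 9 (adds 99)
shortest-cost path #2: 4→9→2 push 3 @ unit cost 9 (adds 27)
shortest-cost path #3: 4→8→0→3→9→2 push 5 @ unit cost 20 (adds 100)
total cost = 226

Minimum cost for 19 units: 226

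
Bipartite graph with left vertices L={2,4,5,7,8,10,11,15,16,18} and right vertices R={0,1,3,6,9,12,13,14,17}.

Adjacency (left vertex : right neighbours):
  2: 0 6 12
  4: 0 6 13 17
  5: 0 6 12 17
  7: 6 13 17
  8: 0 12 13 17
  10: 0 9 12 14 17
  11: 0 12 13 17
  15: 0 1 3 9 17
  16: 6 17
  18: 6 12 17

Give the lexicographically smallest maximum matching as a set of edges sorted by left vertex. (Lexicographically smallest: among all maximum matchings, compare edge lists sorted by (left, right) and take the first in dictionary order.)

Lex-smallest maximum matching: {(2,0), (4,6), (5,12), (7,13), (8,17), (10,9), (15,1)}

|M| = 7 (so the lex-smallest maximum matching has 7 edges)
process left vertices in ascending order; for each, take the smallest-labelled available neighbour that still permits 7 edges overall, or leave it unmatched if none does
lex-smallest matching: {2-0, 4-6, 5-12, 7-13, 8-17, 10-9, 15-1}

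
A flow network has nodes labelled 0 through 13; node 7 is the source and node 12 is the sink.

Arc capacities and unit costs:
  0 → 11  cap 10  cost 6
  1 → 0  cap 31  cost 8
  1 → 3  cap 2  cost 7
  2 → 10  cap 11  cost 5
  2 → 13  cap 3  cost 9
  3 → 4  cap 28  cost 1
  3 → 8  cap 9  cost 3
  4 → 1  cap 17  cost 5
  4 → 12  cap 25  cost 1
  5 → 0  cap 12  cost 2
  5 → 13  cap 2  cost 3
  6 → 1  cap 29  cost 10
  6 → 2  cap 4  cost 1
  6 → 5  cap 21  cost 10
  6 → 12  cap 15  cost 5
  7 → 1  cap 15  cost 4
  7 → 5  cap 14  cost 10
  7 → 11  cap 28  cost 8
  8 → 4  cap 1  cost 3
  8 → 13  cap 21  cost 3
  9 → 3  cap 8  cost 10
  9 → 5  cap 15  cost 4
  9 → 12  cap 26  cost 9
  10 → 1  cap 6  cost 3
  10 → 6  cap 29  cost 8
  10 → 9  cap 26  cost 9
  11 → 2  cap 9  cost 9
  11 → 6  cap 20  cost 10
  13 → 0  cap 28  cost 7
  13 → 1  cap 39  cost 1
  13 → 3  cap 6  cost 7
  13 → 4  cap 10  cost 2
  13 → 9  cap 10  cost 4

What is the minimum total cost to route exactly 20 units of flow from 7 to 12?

shortest-cost path #1: 7→1→3→4→12 push 2 @ unit cost 13 (adds 26)
shortest-cost path #2: 7→5→13→4→12 push 2 @ unit cost 16 (adds 32)
shortest-cost path #3: 7→11→6→12 push 15 @ unit cost 23 (adds 345)
shortest-cost path #4: 7→11→2→13→4→12 push 1 @ unit cost 29 (adds 29)
total cost = 432

Minimum cost for 20 units: 432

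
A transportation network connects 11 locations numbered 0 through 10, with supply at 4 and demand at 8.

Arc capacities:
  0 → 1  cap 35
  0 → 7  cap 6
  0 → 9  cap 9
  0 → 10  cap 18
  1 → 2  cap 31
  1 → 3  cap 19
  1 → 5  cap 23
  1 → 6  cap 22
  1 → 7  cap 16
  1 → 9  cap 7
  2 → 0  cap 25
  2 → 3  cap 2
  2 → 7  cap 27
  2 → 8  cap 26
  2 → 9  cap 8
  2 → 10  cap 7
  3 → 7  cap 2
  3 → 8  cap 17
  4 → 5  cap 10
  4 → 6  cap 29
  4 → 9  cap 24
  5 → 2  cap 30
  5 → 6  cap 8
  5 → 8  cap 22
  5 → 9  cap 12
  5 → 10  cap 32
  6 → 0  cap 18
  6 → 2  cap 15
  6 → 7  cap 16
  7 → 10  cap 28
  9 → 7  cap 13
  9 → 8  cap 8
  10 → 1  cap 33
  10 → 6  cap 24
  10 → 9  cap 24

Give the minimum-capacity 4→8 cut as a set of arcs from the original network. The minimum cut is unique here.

Min-cut arcs: {(4,5), (4,6), (9,7), (9,8)} (total capacity 60)

augment #1: 4→5→8 push 10
augment #2: 4→9→8 push 8
augment #3: 4→6→2→8 push 15
augment #4: 4→6→0→1→2→8 push 11
augment #5: 4→6→0→1→3→8 push 3
augment #6: 4→9→7→10→1→3→8 push 13
max flow = 60; residual-reachable set from 4 gives S-side
cut edges (S→T): {(4,5), (4,6), (9,7), (9,8)} total cap 60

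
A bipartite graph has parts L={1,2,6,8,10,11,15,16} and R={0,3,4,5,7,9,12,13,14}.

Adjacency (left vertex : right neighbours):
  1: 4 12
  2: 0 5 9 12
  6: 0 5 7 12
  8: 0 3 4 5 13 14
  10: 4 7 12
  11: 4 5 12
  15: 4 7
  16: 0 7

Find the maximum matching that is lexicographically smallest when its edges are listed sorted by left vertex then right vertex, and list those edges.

Lex-smallest maximum matching: {(1,4), (2,9), (6,0), (8,3), (10,12), (11,5), (15,7)}

|M| = 7 (so the lex-smallest maximum matching has 7 edges)
process left vertices in ascending order; for each, take the smallest-labelled available neighbour that still permits 7 edges overall, or leave it unmatched if none does
lex-smallest matching: {1-4, 2-9, 6-0, 8-3, 10-12, 11-5, 15-7}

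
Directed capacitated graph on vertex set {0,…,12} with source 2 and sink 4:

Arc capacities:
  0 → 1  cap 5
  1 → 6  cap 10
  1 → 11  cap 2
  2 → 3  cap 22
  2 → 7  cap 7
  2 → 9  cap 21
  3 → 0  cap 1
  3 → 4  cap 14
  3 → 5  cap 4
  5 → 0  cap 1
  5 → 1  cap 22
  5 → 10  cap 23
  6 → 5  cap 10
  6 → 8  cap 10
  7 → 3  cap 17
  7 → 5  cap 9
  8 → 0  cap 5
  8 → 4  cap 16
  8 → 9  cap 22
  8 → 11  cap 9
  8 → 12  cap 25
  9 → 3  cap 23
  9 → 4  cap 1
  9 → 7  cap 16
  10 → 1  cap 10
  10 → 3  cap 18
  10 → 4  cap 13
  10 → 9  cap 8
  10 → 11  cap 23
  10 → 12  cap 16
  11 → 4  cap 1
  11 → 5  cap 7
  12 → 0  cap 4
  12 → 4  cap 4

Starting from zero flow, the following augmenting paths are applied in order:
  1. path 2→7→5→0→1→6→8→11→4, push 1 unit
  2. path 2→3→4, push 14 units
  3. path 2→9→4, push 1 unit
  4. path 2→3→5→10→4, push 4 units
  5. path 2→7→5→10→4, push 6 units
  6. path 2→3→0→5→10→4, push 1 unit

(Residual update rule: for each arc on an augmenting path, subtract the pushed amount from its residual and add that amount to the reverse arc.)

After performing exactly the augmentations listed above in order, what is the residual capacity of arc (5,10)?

Residual capacity of (5,10): 12

after path 1 (2→7→5→0→1→6→8→11→4, push 1): res(5,10)=23
after path 2 (2→3→4, push 14): res(5,10)=23
after path 3 (2→9→4, push 1): res(5,10)=23
after path 4 (2→3→5→10→4, push 4): res(5,10)=19
after path 5 (2→7→5→10→4, push 6): res(5,10)=13
after path 6 (2→3→0→5→10→4, push 1): res(5,10)=12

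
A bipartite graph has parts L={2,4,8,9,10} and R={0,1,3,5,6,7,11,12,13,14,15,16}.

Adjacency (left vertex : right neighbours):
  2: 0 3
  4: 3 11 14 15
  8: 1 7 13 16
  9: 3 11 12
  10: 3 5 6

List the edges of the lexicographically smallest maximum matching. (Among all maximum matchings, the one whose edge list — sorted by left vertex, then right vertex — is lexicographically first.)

Lex-smallest maximum matching: {(2,0), (4,3), (8,1), (9,11), (10,5)}

|M| = 5 (so the lex-smallest maximum matching has 5 edges)
process left vertices in ascending order; for each, take the smallest-labelled available neighbour that still permits 5 edges overall, or leave it unmatched if none does
lex-smallest matching: {2-0, 4-3, 8-1, 9-11, 10-5}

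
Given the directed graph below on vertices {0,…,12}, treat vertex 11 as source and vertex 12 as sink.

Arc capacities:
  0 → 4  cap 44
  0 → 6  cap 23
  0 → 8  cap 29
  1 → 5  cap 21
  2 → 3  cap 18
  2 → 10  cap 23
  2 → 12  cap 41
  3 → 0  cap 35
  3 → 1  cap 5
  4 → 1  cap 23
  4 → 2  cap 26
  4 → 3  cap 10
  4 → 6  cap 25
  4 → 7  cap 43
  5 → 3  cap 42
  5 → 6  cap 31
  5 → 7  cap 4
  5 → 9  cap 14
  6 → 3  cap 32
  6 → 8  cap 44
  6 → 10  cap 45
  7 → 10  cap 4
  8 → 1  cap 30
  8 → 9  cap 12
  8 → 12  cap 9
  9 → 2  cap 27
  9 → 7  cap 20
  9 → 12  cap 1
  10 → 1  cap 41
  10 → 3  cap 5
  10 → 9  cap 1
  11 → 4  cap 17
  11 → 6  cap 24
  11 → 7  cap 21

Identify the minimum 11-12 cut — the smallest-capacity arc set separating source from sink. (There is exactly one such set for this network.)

augment #1: 11→4→2→12 push 17
augment #2: 11→6→8→12 push 9
augment #3: 11→6→8→9→12 push 1
augment #4: 11→6→8→9→2→12 push 11
augment #5: 11→6→10→9→2→12 push 1
augment #6: 11→6→3→0→4→2→12 push 2
augment #7: 11→7→10→1→5→9→2→12 push 4
max flow = 45; residual-reachable set from 11 gives S-side
cut edges (S→T): {(7,10), (11,4), (11,6)} total cap 45

Min-cut arcs: {(7,10), (11,4), (11,6)} (total capacity 45)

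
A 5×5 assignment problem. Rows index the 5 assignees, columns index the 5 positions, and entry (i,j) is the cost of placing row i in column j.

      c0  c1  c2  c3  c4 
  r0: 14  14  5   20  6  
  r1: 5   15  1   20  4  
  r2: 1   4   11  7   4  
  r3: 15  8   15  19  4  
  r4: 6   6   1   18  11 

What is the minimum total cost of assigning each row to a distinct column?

Minimum assignment cost: 27

one of 2 optimal assignments: row0→col2 (cost 5), row1→col0 (cost 5), row2→col3 (cost 7), row3→col4 (cost 4), row4→col1 (cost 6)
total = 5 + 5 + 7 + 4 + 6 = 27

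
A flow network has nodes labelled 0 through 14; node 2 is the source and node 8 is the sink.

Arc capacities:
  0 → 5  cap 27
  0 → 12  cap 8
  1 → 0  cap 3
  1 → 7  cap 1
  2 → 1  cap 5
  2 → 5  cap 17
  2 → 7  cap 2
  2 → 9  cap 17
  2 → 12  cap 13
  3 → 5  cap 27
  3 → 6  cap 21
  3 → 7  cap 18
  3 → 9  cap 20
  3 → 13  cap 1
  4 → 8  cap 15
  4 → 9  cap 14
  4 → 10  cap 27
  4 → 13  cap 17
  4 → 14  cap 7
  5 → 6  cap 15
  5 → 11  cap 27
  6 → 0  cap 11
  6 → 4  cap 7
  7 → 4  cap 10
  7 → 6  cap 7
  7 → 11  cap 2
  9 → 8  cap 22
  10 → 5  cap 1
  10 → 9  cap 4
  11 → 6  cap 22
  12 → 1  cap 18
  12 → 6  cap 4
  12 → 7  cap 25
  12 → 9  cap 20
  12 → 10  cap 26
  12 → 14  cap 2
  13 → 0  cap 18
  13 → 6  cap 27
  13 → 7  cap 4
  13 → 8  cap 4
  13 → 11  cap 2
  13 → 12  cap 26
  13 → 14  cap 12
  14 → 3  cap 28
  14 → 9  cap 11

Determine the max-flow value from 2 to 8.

Maximum flow value: 40

augment #1: 2→9→8 bottleneck 17, total now 17
augment #2: 2→7→4→8 bottleneck 2, total now 19
augment #3: 2→12→9→8 bottleneck 5, total now 24
augment #4: 2→1→7→4→8 bottleneck 1, total now 25
augment #5: 2→5→6→4→8 bottleneck 7, total now 32
augment #6: 2→12→7→4→8 bottleneck 5, total now 37
augment #7: 2→12→7→4→13→8 bottleneck 2, total now 39
augment #8: 2→12→14→3→13→8 bottleneck 1, total now 40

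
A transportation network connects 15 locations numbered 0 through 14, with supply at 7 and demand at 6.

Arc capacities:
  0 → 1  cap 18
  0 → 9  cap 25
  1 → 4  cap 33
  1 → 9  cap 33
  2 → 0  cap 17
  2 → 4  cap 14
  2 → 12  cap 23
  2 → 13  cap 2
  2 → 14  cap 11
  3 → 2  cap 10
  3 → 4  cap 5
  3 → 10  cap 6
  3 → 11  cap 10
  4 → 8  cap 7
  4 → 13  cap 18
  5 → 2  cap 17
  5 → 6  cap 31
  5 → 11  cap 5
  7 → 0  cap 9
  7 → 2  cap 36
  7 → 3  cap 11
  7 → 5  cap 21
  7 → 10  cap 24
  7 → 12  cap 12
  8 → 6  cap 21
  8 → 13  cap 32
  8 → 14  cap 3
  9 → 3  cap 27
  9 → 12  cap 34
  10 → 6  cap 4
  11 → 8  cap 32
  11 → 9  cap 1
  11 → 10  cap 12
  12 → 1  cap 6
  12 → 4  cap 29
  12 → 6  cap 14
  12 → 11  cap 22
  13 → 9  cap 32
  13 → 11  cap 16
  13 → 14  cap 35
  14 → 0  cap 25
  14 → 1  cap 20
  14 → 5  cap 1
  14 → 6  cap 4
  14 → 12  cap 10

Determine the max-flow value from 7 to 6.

Maximum flow value: 65

augment #1: 7→5→6 bottleneck 21, total now 21
augment #2: 7→10→6 bottleneck 4, total now 25
augment #3: 7→12→6 bottleneck 12, total now 37
augment #4: 7→2→12→6 bottleneck 2, total now 39
augment #5: 7→2→14→6 bottleneck 4, total now 43
augment #6: 7→2→4→8→6 bottleneck 7, total now 50
augment #7: 7→2→14→5→6 bottleneck 1, total now 51
augment #8: 7→3→11→8→6 bottleneck 10, total now 61
augment #9: 7→2→12→11→8→6 bottleneck 4, total now 65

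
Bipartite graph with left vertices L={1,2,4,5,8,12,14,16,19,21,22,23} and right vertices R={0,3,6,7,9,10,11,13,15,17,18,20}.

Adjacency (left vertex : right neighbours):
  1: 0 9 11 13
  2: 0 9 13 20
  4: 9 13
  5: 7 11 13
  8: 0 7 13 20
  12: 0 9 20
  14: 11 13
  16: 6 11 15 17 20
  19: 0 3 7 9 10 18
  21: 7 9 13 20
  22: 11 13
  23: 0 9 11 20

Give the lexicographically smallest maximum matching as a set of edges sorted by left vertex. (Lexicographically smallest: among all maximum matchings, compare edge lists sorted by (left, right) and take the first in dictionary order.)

|M| = 8 (so the lex-smallest maximum matching has 8 edges)
process left vertices in ascending order; for each, take the smallest-labelled available neighbour that still permits 8 edges overall, or leave it unmatched if none does
lex-smallest matching: {1-0, 2-9, 4-13, 5-7, 8-20, 14-11, 16-6, 19-3}

Lex-smallest maximum matching: {(1,0), (2,9), (4,13), (5,7), (8,20), (14,11), (16,6), (19,3)}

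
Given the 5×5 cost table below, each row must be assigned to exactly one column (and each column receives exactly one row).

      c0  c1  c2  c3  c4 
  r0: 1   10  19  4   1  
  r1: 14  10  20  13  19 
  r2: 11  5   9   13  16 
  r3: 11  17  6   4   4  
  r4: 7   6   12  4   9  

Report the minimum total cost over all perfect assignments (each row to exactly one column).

Minimum assignment cost: 28

optimal assignment: row0→col0 (cost 1), row1→col1 (cost 10), row2→col2 (cost 9), row3→col4 (cost 4), row4→col3 (cost 4)
total = 1 + 10 + 9 + 4 + 4 = 28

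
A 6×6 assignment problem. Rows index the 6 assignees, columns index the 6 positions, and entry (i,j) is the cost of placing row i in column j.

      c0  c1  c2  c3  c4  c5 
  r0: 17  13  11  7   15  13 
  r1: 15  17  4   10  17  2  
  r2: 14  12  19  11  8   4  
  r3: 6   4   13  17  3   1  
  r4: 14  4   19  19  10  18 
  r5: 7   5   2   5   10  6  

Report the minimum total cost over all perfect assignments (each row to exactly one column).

one of 2 optimal assignments: row0→col3 (cost 7), row1→col2 (cost 4), row2→col5 (cost 4), row3→col4 (cost 3), row4→col1 (cost 4), row5→col0 (cost 7)
total = 7 + 4 + 4 + 3 + 4 + 7 = 29

Minimum assignment cost: 29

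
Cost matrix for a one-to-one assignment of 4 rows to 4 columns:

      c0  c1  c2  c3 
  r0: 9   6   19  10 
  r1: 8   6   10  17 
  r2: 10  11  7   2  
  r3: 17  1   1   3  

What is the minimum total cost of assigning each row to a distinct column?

Minimum assignment cost: 17

optimal assignment: row0→col1 (cost 6), row1→col0 (cost 8), row2→col3 (cost 2), row3→col2 (cost 1)
total = 6 + 8 + 2 + 1 = 17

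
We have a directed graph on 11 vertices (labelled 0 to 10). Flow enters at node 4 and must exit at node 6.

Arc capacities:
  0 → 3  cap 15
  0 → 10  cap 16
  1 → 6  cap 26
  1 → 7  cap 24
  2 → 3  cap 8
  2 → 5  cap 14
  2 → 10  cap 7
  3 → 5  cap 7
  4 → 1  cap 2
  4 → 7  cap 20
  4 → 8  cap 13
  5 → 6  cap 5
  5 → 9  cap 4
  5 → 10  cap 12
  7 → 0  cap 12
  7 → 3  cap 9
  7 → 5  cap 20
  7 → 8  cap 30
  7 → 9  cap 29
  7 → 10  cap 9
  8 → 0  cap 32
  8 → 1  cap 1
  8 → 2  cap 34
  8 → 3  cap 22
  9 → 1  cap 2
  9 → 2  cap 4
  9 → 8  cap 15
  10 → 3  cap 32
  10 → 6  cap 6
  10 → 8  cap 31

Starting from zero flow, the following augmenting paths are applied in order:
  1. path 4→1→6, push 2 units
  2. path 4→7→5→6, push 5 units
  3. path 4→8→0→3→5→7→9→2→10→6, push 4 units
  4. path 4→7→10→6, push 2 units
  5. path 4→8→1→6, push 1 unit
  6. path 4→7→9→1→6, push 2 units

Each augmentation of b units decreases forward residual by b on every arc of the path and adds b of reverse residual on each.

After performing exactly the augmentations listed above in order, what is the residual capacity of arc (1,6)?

Residual capacity of (1,6): 21

after path 1 (4→1→6, push 2): res(1,6)=24
after path 2 (4→7→5→6, push 5): res(1,6)=24
after path 3 (4→8→0→3→5→7→9→2→10→6, push 4): res(1,6)=24
after path 4 (4→7→10→6, push 2): res(1,6)=24
after path 5 (4→8→1→6, push 1): res(1,6)=23
after path 6 (4→7→9→1→6, push 2): res(1,6)=21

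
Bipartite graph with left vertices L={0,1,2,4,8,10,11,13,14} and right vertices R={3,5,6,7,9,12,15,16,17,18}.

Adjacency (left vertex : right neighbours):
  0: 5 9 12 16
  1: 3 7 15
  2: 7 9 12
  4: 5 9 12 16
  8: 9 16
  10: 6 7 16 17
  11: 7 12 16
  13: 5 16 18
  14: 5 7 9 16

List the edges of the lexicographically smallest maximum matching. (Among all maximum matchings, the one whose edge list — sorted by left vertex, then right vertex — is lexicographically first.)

|M| = 8 (so the lex-smallest maximum matching has 8 edges)
process left vertices in ascending order; for each, take the smallest-labelled available neighbour that still permits 8 edges overall, or leave it unmatched if none does
lex-smallest matching: {0-5, 1-3, 2-7, 4-9, 8-16, 10-6, 11-12, 13-18}

Lex-smallest maximum matching: {(0,5), (1,3), (2,7), (4,9), (8,16), (10,6), (11,12), (13,18)}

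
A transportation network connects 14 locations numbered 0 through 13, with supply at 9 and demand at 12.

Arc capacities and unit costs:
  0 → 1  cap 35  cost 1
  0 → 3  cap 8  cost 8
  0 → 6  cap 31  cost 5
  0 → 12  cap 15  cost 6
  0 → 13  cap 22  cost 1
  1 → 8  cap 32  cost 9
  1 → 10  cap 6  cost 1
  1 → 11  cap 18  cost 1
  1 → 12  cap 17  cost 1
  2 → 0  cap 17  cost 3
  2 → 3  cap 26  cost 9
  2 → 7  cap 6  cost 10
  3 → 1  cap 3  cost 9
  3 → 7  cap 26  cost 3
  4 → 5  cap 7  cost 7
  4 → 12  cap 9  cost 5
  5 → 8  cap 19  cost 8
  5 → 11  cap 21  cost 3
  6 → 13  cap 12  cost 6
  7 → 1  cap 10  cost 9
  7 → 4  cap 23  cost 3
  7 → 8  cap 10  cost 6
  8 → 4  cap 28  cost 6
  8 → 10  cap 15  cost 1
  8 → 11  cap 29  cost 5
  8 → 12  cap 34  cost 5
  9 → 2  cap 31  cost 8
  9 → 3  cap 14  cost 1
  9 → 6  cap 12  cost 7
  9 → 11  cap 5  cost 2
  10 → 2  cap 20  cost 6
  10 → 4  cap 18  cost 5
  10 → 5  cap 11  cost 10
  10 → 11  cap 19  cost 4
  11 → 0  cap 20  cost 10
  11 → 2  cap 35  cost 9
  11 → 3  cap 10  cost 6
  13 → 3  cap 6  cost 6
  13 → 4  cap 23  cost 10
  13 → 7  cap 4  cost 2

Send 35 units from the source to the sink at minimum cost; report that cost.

shortest-cost path #1: 9→3→1→12 push 3 @ unit cost 11 (adds 33)
shortest-cost path #2: 9→3→7→4→12 push 9 @ unit cost 12 (adds 108)
shortest-cost path #3: 9→2→0→1→12 push 14 @ unit cost 13 (adds 182)
shortest-cost path #4: 9→3→7→8→12 push 2 @ unit cost 15 (adds 30)
shortest-cost path #5: 9→2→0→12 push 3 @ unit cost 17 (adds 51)
shortest-cost path #6: 9→11→0→12 push 4 @ unit cost 18 (adds 72)
total cost = 476

Minimum cost for 35 units: 476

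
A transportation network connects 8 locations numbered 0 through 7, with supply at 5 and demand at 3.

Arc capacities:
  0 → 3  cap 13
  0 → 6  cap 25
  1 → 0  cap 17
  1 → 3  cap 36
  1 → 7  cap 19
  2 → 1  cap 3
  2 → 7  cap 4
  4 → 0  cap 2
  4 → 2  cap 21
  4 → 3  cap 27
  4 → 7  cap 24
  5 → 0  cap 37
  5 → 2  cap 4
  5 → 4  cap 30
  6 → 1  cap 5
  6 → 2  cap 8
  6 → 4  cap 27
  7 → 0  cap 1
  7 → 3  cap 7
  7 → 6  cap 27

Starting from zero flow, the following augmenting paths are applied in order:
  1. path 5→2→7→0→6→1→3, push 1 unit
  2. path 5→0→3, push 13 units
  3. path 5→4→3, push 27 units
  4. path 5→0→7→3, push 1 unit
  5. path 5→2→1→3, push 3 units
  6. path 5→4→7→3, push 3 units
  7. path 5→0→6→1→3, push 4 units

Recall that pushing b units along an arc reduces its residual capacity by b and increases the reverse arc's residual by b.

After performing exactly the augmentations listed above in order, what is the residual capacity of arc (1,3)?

after path 1 (5→2→7→0→6→1→3, push 1): res(1,3)=35
after path 2 (5→0→3, push 13): res(1,3)=35
after path 3 (5→4→3, push 27): res(1,3)=35
after path 4 (5→0→7→3, push 1): res(1,3)=35
after path 5 (5→2→1→3, push 3): res(1,3)=32
after path 6 (5→4→7→3, push 3): res(1,3)=32
after path 7 (5→0→6→1→3, push 4): res(1,3)=28

Residual capacity of (1,3): 28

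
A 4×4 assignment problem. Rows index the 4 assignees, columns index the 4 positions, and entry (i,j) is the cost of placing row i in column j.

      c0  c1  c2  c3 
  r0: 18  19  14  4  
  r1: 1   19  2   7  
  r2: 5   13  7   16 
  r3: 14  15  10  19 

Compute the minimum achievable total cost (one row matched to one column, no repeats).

Minimum assignment cost: 26

optimal assignment: row0→col3 (cost 4), row1→col2 (cost 2), row2→col0 (cost 5), row3→col1 (cost 15)
total = 4 + 2 + 5 + 15 = 26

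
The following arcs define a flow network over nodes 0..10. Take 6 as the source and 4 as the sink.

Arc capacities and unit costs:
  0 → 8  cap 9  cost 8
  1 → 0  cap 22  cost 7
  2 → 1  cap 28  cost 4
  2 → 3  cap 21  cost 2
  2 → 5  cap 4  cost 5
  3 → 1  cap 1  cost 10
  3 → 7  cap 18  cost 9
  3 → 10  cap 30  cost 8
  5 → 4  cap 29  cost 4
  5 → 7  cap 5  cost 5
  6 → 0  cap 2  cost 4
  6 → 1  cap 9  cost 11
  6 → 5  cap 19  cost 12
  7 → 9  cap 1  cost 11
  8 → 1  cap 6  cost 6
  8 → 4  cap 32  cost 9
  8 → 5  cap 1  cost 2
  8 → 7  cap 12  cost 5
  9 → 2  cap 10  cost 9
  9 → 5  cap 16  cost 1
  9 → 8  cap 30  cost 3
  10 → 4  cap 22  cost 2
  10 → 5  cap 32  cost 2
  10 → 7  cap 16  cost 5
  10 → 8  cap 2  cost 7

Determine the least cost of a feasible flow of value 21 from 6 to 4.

shortest-cost path #1: 6→5→4 push 19 @ unit cost 16 (adds 304)
shortest-cost path #2: 6→0→8→5→4 push 1 @ unit cost 18 (adds 18)
shortest-cost path #3: 6→0→8→4 push 1 @ unit cost 21 (adds 21)
total cost = 343

Minimum cost for 21 units: 343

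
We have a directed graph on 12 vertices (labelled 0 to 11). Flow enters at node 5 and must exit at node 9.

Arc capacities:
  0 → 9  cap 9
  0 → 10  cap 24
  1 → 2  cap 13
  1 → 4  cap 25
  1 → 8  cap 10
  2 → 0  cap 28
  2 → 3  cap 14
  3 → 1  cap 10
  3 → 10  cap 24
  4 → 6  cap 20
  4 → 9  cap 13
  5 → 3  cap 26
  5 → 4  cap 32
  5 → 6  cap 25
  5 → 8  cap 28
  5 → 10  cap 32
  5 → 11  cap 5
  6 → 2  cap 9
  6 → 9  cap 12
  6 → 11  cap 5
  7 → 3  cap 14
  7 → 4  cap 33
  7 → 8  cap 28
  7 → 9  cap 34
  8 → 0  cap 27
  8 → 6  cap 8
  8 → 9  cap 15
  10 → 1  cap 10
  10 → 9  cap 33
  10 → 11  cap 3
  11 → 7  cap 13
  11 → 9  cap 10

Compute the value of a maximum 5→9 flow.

Maximum flow value: 95

augment #1: 5→4→9 bottleneck 13, total now 13
augment #2: 5→6→9 bottleneck 12, total now 25
augment #3: 5→8→9 bottleneck 15, total now 40
augment #4: 5→10→9 bottleneck 32, total now 72
augment #5: 5→11→9 bottleneck 5, total now 77
augment #6: 5→3→10→9 bottleneck 1, total now 78
augment #7: 5→6→11→9 bottleneck 5, total now 83
augment #8: 5→8→0→9 bottleneck 9, total now 92
augment #9: 5→3→10→11→7→9 bottleneck 3, total now 95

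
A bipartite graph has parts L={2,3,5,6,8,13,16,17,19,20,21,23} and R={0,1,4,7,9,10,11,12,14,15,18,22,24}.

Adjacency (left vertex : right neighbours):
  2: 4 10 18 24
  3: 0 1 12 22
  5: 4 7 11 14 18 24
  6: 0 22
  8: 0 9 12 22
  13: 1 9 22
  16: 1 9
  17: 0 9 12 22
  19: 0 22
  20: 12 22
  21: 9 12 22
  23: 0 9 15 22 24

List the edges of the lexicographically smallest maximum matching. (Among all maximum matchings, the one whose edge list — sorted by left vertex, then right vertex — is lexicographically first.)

Lex-smallest maximum matching: {(2,4), (3,0), (5,7), (6,22), (8,9), (13,1), (17,12), (23,15)}

|M| = 8 (so the lex-smallest maximum matching has 8 edges)
process left vertices in ascending order; for each, take the smallest-labelled available neighbour that still permits 8 edges overall, or leave it unmatched if none does
lex-smallest matching: {2-4, 3-0, 5-7, 6-22, 8-9, 13-1, 17-12, 23-15}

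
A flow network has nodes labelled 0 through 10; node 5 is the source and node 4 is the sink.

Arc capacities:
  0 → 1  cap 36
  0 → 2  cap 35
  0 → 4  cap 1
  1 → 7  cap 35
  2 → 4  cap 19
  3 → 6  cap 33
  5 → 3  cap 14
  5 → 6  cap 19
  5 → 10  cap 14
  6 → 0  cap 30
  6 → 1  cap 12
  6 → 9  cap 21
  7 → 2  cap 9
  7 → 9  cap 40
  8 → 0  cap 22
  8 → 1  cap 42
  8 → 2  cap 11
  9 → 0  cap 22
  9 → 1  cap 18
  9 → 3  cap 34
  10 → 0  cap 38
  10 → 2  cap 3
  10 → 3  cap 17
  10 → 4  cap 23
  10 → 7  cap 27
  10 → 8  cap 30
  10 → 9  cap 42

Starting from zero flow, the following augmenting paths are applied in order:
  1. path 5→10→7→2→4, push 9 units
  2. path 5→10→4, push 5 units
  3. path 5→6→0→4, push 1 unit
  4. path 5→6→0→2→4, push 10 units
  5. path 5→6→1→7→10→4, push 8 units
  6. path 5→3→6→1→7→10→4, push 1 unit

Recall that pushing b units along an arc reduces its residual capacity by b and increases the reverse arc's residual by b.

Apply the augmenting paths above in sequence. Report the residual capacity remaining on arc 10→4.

after path 1 (5→10→7→2→4, push 9): res(10,4)=23
after path 2 (5→10→4, push 5): res(10,4)=18
after path 3 (5→6→0→4, push 1): res(10,4)=18
after path 4 (5→6→0→2→4, push 10): res(10,4)=18
after path 5 (5→6→1→7→10→4, push 8): res(10,4)=10
after path 6 (5→3→6→1→7→10→4, push 1): res(10,4)=9

Residual capacity of (10,4): 9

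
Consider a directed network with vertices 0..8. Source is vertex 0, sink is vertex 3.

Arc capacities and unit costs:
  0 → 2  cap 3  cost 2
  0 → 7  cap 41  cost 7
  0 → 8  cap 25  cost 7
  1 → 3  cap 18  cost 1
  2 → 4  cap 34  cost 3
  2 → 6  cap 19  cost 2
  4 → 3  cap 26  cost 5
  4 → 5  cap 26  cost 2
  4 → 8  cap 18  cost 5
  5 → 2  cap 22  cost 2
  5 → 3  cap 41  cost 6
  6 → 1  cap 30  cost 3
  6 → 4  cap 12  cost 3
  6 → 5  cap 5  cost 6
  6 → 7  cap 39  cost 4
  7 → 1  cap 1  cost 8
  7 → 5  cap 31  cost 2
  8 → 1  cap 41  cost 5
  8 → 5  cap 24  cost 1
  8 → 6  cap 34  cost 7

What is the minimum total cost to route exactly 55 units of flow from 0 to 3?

shortest-cost path #1: 0→2→6→1→3 push 3 @ unit cost 8 (adds 24)
shortest-cost path #2: 0→8→1→3 push 15 @ unit cost 13 (adds 195)
shortest-cost path #3: 0→8→5→3 push 10 @ unit cost 14 (adds 140)
shortest-cost path #4: 0→7→5→3 push 27 @ unit cost 15 (adds 405)
total cost = 764

Minimum cost for 55 units: 764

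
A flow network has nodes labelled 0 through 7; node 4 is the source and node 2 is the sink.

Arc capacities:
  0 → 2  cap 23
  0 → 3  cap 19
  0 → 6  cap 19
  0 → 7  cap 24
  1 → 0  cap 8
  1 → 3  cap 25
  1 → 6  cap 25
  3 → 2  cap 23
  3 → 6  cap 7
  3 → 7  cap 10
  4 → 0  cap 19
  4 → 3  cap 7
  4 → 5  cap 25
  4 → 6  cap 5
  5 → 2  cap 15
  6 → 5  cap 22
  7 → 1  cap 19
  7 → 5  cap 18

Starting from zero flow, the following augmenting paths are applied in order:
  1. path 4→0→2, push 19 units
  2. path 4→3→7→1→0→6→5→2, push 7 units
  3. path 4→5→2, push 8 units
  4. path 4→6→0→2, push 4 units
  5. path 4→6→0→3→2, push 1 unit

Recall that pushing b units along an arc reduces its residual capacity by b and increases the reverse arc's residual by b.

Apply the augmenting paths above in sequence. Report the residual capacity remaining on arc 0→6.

Residual capacity of (0,6): 17

after path 1 (4→0→2, push 19): res(0,6)=19
after path 2 (4→3→7→1→0→6→5→2, push 7): res(0,6)=12
after path 3 (4→5→2, push 8): res(0,6)=12
after path 4 (4→6→0→2, push 4): res(0,6)=16
after path 5 (4→6→0→3→2, push 1): res(0,6)=17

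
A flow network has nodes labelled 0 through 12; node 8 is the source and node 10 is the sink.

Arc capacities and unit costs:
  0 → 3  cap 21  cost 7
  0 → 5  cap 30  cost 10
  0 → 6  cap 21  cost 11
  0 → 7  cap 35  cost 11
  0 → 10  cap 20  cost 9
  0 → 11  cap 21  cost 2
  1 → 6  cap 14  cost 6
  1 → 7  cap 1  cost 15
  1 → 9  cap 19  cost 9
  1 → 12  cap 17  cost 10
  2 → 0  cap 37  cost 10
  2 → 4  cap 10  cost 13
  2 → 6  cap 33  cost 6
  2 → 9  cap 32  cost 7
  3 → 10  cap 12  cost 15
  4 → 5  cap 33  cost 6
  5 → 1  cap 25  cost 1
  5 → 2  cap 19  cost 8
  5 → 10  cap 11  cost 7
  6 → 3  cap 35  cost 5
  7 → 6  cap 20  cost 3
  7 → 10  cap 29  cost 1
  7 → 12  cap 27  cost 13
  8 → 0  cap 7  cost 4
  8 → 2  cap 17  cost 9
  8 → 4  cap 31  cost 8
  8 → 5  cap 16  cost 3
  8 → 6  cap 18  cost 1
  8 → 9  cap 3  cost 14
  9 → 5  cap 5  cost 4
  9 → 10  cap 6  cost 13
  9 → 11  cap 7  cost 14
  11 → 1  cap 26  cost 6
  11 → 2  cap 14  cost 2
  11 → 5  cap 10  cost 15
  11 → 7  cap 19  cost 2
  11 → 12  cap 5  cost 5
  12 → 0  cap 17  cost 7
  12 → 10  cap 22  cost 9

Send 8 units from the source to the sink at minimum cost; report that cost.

shortest-cost path #1: 8→0→11→7→10 push 7 @ unit cost 9 (adds 63)
shortest-cost path #2: 8→5→10 push 1 @ unit cost 10 (adds 10)
total cost = 73

Minimum cost for 8 units: 73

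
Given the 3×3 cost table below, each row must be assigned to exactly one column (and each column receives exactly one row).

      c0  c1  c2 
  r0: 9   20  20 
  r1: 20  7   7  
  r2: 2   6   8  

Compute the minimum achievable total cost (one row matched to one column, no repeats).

optimal assignment: row0→col0 (cost 9), row1→col2 (cost 7), row2→col1 (cost 6)
total = 9 + 7 + 6 = 22

Minimum assignment cost: 22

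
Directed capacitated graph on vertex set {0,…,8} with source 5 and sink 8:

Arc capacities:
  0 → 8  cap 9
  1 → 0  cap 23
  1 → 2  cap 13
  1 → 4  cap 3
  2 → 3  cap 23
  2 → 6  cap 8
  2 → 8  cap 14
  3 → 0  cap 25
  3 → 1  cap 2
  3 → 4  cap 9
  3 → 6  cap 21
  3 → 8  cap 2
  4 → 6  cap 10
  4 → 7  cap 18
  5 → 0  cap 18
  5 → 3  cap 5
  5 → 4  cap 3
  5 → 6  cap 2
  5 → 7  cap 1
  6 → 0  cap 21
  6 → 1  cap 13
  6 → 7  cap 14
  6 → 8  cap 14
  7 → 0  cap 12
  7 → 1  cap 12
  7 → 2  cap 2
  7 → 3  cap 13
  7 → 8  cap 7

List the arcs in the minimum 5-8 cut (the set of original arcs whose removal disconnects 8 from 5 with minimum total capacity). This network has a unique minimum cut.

augment #1: 5→0→8 push 9
augment #2: 5→3→8 push 2
augment #3: 5→6→8 push 2
augment #4: 5→7→8 push 1
augment #5: 5→3→6→8 push 3
augment #6: 5→4→6→8 push 3
max flow = 20; residual-reachable set from 5 gives S-side
cut edges (S→T): {(0,8), (5,3), (5,4), (5,6), (5,7)} total cap 20

Min-cut arcs: {(0,8), (5,3), (5,4), (5,6), (5,7)} (total capacity 20)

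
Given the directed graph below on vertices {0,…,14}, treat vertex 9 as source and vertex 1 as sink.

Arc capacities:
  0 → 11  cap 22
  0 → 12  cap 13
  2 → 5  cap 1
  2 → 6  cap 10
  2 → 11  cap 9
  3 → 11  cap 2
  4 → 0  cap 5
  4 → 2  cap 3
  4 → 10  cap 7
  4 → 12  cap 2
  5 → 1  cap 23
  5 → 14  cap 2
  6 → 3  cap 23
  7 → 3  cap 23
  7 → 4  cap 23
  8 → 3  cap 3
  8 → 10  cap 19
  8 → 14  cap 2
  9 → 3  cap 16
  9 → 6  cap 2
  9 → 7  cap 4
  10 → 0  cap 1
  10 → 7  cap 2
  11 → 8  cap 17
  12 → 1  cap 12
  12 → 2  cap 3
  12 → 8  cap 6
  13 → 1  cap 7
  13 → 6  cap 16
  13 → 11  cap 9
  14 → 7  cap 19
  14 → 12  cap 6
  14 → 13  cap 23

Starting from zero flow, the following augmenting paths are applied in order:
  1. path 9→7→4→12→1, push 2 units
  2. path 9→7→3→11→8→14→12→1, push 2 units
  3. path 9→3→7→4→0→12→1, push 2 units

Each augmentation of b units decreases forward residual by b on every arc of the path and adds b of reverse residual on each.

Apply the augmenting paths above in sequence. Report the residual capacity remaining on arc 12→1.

after path 1 (9→7→4→12→1, push 2): res(12,1)=10
after path 2 (9→7→3→11→8→14→12→1, push 2): res(12,1)=8
after path 3 (9→3→7→4→0→12→1, push 2): res(12,1)=6

Residual capacity of (12,1): 6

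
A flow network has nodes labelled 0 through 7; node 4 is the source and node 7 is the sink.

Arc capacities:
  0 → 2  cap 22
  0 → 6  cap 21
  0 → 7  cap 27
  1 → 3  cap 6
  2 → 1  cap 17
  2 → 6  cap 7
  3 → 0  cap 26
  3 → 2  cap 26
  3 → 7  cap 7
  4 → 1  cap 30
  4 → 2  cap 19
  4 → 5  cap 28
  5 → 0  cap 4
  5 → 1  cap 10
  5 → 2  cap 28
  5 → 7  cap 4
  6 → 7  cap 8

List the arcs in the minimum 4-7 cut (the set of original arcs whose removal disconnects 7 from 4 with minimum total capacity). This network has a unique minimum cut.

augment #1: 4→5→7 push 4
augment #2: 4→1→3→7 push 6
augment #3: 4→2→6→7 push 7
augment #4: 4→5→0→7 push 4
max flow = 21; residual-reachable set from 4 gives S-side
cut edges (S→T): {(1,3), (2,6), (5,0), (5,7)} total cap 21

Min-cut arcs: {(1,3), (2,6), (5,0), (5,7)} (total capacity 21)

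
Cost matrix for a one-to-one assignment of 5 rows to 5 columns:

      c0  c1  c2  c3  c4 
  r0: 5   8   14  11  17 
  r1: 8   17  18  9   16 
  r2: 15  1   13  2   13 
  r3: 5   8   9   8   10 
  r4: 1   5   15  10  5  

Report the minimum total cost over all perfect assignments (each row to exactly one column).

Minimum assignment cost: 29

optimal assignment: row0→col0 (cost 5), row1→col3 (cost 9), row2→col1 (cost 1), row3→col2 (cost 9), row4→col4 (cost 5)
total = 5 + 9 + 1 + 9 + 5 = 29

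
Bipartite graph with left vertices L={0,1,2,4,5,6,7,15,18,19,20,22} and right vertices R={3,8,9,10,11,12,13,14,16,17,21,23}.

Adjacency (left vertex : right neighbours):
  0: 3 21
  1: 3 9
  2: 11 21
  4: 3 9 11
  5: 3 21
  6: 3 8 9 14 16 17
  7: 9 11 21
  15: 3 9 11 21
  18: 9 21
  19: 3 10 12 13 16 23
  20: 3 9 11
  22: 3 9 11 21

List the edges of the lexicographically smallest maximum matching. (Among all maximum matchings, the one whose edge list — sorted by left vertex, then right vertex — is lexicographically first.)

|M| = 6 (so the lex-smallest maximum matching has 6 edges)
process left vertices in ascending order; for each, take the smallest-labelled available neighbour that still permits 6 edges overall, or leave it unmatched if none does
lex-smallest matching: {0-3, 1-9, 2-11, 5-21, 6-8, 19-10}

Lex-smallest maximum matching: {(0,3), (1,9), (2,11), (5,21), (6,8), (19,10)}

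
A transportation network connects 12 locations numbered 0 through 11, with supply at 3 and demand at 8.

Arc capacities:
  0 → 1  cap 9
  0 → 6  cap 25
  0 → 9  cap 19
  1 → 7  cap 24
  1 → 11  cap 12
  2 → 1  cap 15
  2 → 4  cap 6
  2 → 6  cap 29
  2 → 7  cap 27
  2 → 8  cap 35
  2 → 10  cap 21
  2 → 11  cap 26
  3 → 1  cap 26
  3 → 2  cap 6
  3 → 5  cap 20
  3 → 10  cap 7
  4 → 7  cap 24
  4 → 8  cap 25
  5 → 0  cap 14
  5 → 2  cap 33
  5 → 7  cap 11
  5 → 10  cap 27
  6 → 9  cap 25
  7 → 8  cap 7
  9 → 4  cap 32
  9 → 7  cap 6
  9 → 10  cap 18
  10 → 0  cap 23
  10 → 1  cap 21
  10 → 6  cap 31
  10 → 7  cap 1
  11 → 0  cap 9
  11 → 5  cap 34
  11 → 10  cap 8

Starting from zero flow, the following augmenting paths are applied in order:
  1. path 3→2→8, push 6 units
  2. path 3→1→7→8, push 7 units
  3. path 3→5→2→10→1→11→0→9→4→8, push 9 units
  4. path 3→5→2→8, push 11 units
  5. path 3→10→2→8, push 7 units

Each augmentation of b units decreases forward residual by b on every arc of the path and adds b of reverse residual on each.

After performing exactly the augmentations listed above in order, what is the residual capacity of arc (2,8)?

Residual capacity of (2,8): 11

after path 1 (3→2→8, push 6): res(2,8)=29
after path 2 (3→1→7→8, push 7): res(2,8)=29
after path 3 (3→5→2→10→1→11→0→9→4→8, push 9): res(2,8)=29
after path 4 (3→5→2→8, push 11): res(2,8)=18
after path 5 (3→10→2→8, push 7): res(2,8)=11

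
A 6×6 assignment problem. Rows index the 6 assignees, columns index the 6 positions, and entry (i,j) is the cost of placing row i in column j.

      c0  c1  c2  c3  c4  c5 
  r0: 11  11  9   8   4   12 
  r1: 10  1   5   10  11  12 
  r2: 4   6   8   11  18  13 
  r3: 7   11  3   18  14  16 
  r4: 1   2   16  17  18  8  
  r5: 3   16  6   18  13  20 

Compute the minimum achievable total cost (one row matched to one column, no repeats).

Minimum assignment cost: 30

optimal assignment: row0→col4 (cost 4), row1→col1 (cost 1), row2→col3 (cost 11), row3→col2 (cost 3), row4→col5 (cost 8), row5→col0 (cost 3)
total = 4 + 1 + 11 + 3 + 8 + 3 = 30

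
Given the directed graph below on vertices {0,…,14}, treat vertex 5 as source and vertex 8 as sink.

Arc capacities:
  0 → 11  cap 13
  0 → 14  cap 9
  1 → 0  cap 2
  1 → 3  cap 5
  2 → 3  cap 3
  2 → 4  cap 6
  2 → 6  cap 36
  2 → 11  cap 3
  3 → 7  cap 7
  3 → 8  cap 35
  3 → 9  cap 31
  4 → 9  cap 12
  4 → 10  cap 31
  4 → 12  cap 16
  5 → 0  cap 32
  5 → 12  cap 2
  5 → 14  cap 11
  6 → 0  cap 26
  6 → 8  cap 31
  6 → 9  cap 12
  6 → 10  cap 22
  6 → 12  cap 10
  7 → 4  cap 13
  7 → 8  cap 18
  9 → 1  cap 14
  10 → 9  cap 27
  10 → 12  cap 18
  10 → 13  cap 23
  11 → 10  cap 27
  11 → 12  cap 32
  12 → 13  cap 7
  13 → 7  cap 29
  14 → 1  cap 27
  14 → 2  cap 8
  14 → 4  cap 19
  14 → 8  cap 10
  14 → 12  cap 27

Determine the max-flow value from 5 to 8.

Maximum flow value: 35

augment #1: 5→14→8 bottleneck 10, total now 10
augment #2: 5→12→13→7→8 bottleneck 2, total now 12
augment #3: 5→14→1→3→8 bottleneck 1, total now 13
augment #4: 5→0→14→1→3→8 bottleneck 4, total now 17
augment #5: 5→0→14→2→3→8 bottleneck 3, total now 20
augment #6: 5→0→14→2→6→8 bottleneck 2, total now 22
augment #7: 5→0→11→10→13→7→8 bottleneck 13, total now 35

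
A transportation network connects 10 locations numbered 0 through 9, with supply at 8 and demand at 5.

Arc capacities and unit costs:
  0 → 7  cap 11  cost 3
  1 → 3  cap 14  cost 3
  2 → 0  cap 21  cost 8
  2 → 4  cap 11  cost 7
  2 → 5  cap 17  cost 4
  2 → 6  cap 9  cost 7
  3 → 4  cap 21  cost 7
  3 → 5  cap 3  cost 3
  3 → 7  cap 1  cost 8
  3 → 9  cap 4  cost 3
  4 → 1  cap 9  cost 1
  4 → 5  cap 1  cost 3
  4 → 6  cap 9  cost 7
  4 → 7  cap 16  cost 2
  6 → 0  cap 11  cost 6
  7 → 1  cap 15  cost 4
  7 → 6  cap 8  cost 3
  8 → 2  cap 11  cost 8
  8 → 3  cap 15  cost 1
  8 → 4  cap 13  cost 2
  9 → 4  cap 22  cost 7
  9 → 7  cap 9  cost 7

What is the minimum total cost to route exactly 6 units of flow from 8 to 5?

Minimum cost for 6 units: 41

shortest-cost path #1: 8→3→5 push 3 @ unit cost 4 (adds 12)
shortest-cost path #2: 8→4→5 push 1 @ unit cost 5 (adds 5)
shortest-cost path #3: 8→2→5 push 2 @ unit cost 12 (adds 24)
total cost = 41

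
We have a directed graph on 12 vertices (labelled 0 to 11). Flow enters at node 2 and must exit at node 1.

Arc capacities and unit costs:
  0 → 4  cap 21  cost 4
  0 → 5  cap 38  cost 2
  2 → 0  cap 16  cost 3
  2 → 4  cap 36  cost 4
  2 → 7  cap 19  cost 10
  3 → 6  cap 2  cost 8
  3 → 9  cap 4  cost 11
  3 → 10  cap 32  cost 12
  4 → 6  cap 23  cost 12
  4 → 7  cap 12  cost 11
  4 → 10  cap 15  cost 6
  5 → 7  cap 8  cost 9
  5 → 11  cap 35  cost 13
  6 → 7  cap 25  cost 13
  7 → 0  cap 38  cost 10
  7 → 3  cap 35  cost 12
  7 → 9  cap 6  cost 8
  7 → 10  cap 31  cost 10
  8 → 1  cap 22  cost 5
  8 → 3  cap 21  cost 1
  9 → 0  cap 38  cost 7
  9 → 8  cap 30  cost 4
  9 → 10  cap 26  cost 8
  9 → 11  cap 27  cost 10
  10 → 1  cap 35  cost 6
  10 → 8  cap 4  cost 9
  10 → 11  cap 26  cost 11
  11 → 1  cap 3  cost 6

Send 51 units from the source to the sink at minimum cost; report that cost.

shortest-cost path #1: 2→4→10→1 push 15 @ unit cost 16 (adds 240)
shortest-cost path #2: 2→0→5→11→1 push 3 @ unit cost 24 (adds 72)
shortest-cost path #3: 2→7→10→1 push 19 @ unit cost 26 (adds 494)
shortest-cost path #4: 2→0→5→7→10→1 push 1 @ unit cost 30 (adds 30)
shortest-cost path #5: 2→0→5→7→9→8→1 push 6 @ unit cost 31 (adds 186)
shortest-cost path #6: 2→0→5→7→10→8→1 push 1 @ unit cost 38 (adds 38)
shortest-cost path #7: 2→4→7→10→8→1 push 3 @ unit cost 39 (adds 117)
shortest-cost path #8: 2→4→7→3→9→8→1 push 3 @ unit cost 47 (adds 141)
total cost = 1318

Minimum cost for 51 units: 1318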